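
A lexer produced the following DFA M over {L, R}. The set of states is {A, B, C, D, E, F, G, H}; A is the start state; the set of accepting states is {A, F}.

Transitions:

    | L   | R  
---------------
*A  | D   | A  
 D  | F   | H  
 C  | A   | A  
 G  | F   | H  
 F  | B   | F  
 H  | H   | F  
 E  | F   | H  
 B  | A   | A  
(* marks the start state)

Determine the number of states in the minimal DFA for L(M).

First remove the unreachable states {C,E,G}; 5 states remain.
P0 = {A,F} | {B,D,H}.
On input L, block {B,D,H} splits into {B,D} and {H}.
Refine {B,D} on symbol R: members go to different blocks, giving {B} and {D}.
Refine {A,F} on symbol L: members go to different blocks, giving {A} and {F}.
The partition is now stable with 5 blocks: {A} | {B} | {H} | {D} | {F}.

5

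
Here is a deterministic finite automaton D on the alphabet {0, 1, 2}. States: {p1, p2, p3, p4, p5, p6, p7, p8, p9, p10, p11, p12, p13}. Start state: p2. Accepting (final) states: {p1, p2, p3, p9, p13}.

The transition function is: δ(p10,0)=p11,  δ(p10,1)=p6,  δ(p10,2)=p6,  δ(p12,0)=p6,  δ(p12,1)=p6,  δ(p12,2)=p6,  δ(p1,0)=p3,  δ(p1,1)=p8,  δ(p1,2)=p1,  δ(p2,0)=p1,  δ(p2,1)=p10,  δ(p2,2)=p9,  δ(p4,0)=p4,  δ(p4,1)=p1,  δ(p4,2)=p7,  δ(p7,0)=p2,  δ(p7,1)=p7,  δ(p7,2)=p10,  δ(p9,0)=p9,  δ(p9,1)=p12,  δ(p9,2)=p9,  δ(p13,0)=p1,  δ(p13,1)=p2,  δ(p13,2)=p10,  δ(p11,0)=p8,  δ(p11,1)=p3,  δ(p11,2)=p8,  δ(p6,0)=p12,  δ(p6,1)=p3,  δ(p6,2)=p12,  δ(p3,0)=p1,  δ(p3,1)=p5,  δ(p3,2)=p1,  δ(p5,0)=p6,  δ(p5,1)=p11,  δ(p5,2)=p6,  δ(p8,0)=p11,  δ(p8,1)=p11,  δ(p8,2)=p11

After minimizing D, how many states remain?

First remove the unreachable states {p4,p7,p13}; 10 states remain.
P0 = {p1,p2,p3,p9} | {p5,p6,p8,p10,p11,p12}.
Refine {p5,p6,p8,p10,p11,p12} on symbol 1: members go to different blocks, giving {p5,p8,p10,p12} and {p6,p11}.
The partition is now stable with 3 blocks: {p1,p2,p3,p9} | {p5,p8,p10,p12} | {p6,p11}.

3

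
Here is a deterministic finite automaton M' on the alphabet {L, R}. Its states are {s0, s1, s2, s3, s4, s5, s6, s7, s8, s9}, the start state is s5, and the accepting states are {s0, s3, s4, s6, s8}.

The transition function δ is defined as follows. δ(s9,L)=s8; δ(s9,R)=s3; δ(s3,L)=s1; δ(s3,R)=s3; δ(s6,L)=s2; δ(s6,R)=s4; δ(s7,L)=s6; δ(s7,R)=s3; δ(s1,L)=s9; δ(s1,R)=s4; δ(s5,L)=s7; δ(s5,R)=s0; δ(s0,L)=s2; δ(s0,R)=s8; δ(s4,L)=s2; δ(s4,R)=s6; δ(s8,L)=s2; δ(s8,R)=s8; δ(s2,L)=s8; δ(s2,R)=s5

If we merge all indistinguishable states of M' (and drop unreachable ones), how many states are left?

All states are reachable from the start state.
Initial partition by acceptance: {s0,s3,s4,s6,s8} | {s1,s2,s5,s7,s9}.
Refine {s1,s2,s5,s7,s9} on symbol L: members go to different blocks, giving {s2,s7,s9} and {s1,s5}.
Refine {s0,s3,s4,s6,s8} on symbol L: members go to different blocks, giving {s0,s4,s6,s8} and {s3}.
Split {s2,s7,s9} by δ(·,R) → {s7,s9} and {s2}.
Stable partition: {s0,s4,s6,s8} | {s7,s9} | {s1,s5} | {s3} | {s2} — 5 equivalence classes.

5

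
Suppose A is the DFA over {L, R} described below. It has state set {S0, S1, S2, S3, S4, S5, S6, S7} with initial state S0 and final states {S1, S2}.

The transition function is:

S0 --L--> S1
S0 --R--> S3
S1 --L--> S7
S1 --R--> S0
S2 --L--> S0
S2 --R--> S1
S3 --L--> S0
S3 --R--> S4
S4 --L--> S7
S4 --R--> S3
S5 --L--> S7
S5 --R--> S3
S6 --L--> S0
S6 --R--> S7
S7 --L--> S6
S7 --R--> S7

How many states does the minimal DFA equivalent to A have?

6

States {S2,S5} cannot be reached from the start state, so discard them.
P0 = {S1} | {S0,S3,S4,S6,S7}.
Split {S0,S3,S4,S6,S7} by δ(·,L) → {S3,S4,S6,S7} and {S0}.
Split {S3,S4,S6,S7} by δ(·,L) → {S3,S6} and {S4,S7}.
Split {S4,S7} by δ(·,L) → {S4} and {S7}.
Refine {S3,S6} on symbol R: members go to different blocks, giving {S3} and {S6}.
Stable partition: {S1} | {S3} | {S0} | {S4} | {S7} | {S6} — 6 equivalence classes.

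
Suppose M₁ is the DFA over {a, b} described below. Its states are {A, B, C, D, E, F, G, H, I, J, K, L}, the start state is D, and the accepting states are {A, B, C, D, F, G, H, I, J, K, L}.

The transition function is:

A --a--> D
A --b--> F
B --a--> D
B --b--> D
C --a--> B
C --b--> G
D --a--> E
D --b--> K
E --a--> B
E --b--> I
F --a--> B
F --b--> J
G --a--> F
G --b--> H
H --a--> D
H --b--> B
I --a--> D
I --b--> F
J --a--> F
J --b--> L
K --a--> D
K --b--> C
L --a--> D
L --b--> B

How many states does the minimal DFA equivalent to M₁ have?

States {A} cannot be reached from the start state, so discard them.
P0 = {B,C,D,F,G,H,I,J,K,L} | {E}.
Refine {B,C,D,F,G,H,I,J,K,L} on symbol a: members go to different blocks, giving {B,C,F,G,H,I,J,K,L} and {D}.
On input a, block {B,C,F,G,H,I,J,K,L} splits into {B,H,I,K,L} and {C,F,G,J}.
Split {B,H,I,K,L} by δ(·,b) → {H,L} and {I,K} and {B}.
Refine {C,F,G,J} on symbol a: members go to different blocks, giving {C,F} and {G,J}.
The partition is now stable with 7 blocks: {H,L} | {E} | {D} | {C,F} | {I,K} | {B} | {G,J}.

7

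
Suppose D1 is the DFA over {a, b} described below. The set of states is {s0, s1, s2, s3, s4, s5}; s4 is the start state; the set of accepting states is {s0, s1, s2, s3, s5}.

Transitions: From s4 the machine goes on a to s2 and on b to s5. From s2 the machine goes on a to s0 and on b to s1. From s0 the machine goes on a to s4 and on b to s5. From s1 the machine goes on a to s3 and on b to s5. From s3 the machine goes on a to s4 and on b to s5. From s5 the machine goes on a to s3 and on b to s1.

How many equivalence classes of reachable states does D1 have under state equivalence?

Initial partition by acceptance: {s0,s1,s2,s3,s5} | {s4}.
On input a, block {s0,s1,s2,s3,s5} splits into {s1,s2,s5} and {s0,s3}.
Stable partition: {s1,s2,s5} | {s4} | {s0,s3} — 3 equivalence classes.

3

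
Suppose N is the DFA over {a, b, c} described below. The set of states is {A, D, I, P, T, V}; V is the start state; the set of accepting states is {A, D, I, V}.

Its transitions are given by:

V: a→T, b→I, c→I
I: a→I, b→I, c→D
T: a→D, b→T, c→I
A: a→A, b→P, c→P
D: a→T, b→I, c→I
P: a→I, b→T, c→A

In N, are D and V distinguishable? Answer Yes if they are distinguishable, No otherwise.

First remove the unreachable states {A,P}; 4 states remain.
P0 = {D,I,V} | {T}.
Refine {D,I,V} on symbol a: members go to different blocks, giving {D,V} and {I}.
Stable partition: {D,V} | {T} | {I} — 3 equivalence classes.
D and V lie in the same block of the stable partition, so they are equivalent — no string distinguishes them.

No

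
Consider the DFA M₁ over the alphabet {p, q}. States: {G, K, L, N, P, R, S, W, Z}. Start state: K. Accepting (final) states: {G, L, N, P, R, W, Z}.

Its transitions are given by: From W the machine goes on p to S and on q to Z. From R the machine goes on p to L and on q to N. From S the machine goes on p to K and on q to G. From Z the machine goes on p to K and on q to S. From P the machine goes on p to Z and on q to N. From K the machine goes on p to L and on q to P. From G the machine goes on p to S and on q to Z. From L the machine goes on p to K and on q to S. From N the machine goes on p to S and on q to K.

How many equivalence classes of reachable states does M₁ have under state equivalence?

States {R,W} cannot be reached from the start state, so discard them.
Initial partition by acceptance: {G,L,N,P,Z} | {K,S}.
On input p, block {G,L,N,P,Z} splits into {G,L,N,Z} and {P}.
Split {G,L,N,Z} by δ(·,q) → {L,N,Z} and {G}.
Split {K,S} by δ(·,p) → {K} and {S}.
Split {L,N,Z} by δ(·,p) → {L,Z} and {N}.
Stable partition: {L,Z} | {K} | {P} | {G} | {S} | {N} — 6 equivalence classes.

6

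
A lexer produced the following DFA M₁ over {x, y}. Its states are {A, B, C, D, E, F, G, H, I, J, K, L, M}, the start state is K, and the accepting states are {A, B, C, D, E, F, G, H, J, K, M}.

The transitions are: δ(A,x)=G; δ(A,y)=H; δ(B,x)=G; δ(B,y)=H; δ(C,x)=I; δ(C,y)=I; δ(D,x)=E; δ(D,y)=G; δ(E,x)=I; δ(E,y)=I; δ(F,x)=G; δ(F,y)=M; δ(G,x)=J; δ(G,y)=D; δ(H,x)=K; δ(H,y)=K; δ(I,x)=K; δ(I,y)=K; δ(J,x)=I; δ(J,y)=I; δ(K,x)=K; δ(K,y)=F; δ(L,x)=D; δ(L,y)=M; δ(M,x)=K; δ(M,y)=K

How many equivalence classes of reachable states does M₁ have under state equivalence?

6

States {A,B,C,H,L} cannot be reached from the start state, so discard them.
Initial partition by acceptance: {D,E,F,G,J,K,M} | {I}.
Split {D,E,F,G,J,K,M} by δ(·,x) → {D,F,G,K,M} and {E,J}.
Split {D,F,G,K,M} by δ(·,x) → {F,K,M} and {D,G}.
On input x, block {F,K,M} splits into {K,M} and {F}.
Refine {K,M} on symbol y: members go to different blocks, giving {K} and {M}.
Stable partition: {K} | {I} | {E,J} | {D,G} | {F} | {M} — 6 equivalence classes.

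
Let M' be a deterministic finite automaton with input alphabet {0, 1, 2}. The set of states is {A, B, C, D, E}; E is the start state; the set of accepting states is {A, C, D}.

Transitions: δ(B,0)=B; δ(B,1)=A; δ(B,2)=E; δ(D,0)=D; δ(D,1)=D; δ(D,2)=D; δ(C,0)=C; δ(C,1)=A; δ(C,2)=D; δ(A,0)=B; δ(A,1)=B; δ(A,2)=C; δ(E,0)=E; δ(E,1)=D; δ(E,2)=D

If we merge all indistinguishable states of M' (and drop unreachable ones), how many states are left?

Reachable states from the start: {D,E}. Unreachable: {A,B,C} — drop them.
P0 = {D} | {E}.
No further refinement is possible. Final partition (2 blocks): {D} | {E}.

2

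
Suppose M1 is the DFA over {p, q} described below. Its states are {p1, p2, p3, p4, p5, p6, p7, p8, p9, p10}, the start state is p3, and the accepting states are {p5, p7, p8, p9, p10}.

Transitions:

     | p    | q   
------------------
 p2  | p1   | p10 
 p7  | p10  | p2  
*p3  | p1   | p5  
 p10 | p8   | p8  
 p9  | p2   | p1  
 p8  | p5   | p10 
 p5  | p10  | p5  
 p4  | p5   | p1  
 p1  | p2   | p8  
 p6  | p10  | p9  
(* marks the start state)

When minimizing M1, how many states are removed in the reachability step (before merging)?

4

BFS from p3 reaches {p1, p2, p3, p5, p8, p10}; the 4 state(s) p4, p6, p7, p9 are never visited.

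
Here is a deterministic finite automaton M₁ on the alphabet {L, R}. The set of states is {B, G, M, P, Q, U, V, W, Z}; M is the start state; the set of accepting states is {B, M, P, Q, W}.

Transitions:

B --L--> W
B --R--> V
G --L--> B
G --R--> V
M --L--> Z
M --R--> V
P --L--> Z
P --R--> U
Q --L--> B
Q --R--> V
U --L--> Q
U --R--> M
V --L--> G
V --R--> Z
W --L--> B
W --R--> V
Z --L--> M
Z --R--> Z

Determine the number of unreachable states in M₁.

3

Starting at M and following transitions, the reachable set is {B, G, M, V, W, Z}. That leaves P, Q, U unreachable — 3 in total.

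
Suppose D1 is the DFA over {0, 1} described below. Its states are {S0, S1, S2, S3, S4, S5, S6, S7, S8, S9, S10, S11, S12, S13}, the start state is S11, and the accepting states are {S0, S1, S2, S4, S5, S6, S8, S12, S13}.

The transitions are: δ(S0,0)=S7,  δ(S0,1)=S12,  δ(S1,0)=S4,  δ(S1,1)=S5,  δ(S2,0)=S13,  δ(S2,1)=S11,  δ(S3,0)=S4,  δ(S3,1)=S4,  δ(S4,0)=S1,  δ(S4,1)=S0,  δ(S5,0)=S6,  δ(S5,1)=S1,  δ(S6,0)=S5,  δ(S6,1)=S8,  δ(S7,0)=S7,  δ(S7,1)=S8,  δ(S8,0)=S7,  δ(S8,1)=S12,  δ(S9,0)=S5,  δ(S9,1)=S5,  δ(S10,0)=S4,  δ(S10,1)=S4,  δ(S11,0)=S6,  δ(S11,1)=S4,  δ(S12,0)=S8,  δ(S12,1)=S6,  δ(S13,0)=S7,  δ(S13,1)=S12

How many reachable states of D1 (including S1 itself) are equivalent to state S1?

States {S2,S3,S9,S10,S13} cannot be reached from the start state, so discard them.
Start with accepting vs non-accepting: {S0,S1,S4,S5,S6,S8,S12} | {S7,S11}.
Refine {S0,S1,S4,S5,S6,S8,S12} on symbol 0: members go to different blocks, giving {S1,S4,S5,S6,S12} and {S0,S8}.
Refine {S1,S4,S5,S6,S12} on symbol 0: members go to different blocks, giving {S1,S4,S5,S6} and {S12}.
Refine {S1,S4,S5,S6} on symbol 1: members go to different blocks, giving {S1,S5} and {S4,S6}.
Refine {S7,S11} on symbol 0: members go to different blocks, giving {S7} and {S11}.
The partition is now stable with 6 blocks: {S1,S5} | {S7} | {S0,S8} | {S12} | {S4,S6} | {S11}.
State S1 belongs to the block {S1,S5}, which has 2 states.

2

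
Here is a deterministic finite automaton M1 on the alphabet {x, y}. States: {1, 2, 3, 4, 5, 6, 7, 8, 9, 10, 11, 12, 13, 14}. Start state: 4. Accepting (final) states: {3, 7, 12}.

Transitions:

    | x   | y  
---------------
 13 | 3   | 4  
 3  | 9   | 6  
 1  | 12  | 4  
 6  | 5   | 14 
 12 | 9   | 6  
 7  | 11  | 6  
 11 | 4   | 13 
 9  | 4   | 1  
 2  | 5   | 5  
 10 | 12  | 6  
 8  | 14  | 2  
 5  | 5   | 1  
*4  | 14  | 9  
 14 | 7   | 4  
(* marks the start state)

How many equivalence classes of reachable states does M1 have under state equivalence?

First remove the unreachable states {2,8,10}; 11 states remain.
Initial partition by acceptance: {3,7,12} | {1,4,5,6,9,11,13,14}.
On input x, block {1,4,5,6,9,11,13,14} splits into {4,5,6,9,11} and {1,13,14}.
Refine {4,5,6,9,11} on symbol x: members go to different blocks, giving {5,6,9,11} and {4}.
Refine {5,6,9,11} on symbol x: members go to different blocks, giving {5,6} and {9,11}.
No further refinement is possible. Final partition (5 blocks): {3,7,12} | {5,6} | {1,13,14} | {4} | {9,11}.

5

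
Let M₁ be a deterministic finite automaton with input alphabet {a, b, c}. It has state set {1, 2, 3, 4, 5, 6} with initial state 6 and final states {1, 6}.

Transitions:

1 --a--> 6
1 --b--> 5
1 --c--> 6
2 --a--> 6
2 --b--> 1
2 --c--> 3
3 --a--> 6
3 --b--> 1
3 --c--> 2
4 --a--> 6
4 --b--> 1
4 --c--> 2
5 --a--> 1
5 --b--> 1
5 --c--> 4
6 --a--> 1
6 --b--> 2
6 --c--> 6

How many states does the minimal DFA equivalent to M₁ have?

All states are reachable from the start state.
Initial partition by acceptance: {1,6} | {2,3,4,5}.
Stable partition: {1,6} | {2,3,4,5} — 2 equivalence classes.

2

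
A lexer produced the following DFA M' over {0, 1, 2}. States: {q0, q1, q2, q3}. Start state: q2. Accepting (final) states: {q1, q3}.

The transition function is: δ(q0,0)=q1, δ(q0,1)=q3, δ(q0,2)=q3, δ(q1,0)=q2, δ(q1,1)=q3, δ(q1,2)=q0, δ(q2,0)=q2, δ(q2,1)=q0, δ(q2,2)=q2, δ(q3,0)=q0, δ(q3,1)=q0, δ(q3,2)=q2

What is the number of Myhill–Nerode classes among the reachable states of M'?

All states are reachable from the start state.
P0 = {q1,q3} | {q0,q2}.
On input 1, block {q1,q3} splits into {q1} and {q3}.
Split {q0,q2} by δ(·,0) → {q0} and {q2}.
No further refinement is possible. Final partition (4 blocks): {q1} | {q0} | {q3} | {q2}.

4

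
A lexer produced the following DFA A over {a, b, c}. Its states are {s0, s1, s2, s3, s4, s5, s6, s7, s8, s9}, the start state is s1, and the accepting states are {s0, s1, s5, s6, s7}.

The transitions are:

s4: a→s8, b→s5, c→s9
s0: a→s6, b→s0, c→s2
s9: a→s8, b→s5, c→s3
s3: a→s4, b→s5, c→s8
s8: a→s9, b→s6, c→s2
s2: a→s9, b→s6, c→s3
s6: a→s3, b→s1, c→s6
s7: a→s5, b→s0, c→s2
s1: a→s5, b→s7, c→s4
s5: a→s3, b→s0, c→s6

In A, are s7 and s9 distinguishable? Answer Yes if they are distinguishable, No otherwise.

Initial partition by acceptance: {s0,s1,s5,s6,s7} | {s2,s3,s4,s8,s9}.
Split {s0,s1,s5,s6,s7} by δ(·,a) → {s0,s1,s7} and {s5,s6}.
No further refinement is possible. Final partition (3 blocks): {s0,s1,s7} | {s2,s3,s4,s8,s9} | {s5,s6}.
s7 and s9 end up in different blocks, so they are distinguishable. For instance, the string 'ε' is accepted from only s7.

Yes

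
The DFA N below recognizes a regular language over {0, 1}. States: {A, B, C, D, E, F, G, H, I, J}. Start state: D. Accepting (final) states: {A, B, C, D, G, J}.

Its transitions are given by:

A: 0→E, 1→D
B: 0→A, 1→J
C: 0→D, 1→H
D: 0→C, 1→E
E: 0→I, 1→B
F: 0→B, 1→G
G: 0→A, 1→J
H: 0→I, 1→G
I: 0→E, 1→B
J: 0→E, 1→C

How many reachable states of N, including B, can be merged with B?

2

First remove the unreachable states {F}; 9 states remain.
Initial partition by acceptance: {A,B,C,D,G,J} | {E,H,I}.
Split {A,B,C,D,G,J} by δ(·,0) → {B,C,D,G} and {A,J}.
Refine {B,C,D,G} on symbol 0: members go to different blocks, giving {B,G} and {C,D}.
No further refinement is possible. Final partition (4 blocks): {B,G} | {E,H,I} | {A,J} | {C,D}.
State B belongs to the block {B,G}, which has 2 states.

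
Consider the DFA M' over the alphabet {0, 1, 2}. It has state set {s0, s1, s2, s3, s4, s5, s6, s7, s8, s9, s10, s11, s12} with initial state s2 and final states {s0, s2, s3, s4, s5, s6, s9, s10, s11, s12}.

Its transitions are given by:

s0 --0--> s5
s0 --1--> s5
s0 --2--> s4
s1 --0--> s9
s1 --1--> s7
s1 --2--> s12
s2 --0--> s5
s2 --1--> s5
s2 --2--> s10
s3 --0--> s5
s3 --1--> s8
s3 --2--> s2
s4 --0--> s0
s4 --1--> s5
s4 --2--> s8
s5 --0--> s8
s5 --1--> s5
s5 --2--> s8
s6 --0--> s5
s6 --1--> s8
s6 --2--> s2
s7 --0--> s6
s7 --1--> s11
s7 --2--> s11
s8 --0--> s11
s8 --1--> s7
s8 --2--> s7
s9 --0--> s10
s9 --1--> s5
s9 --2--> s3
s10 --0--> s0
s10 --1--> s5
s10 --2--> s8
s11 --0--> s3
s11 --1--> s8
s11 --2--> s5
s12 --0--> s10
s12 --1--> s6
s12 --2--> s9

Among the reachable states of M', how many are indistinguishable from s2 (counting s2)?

Reachable states from the start: {s0,s2,s3,s4,s5,s6,s7,s8,s10,s11}. Unreachable: {s1,s9,s12} — drop them.
Start with accepting vs non-accepting: {s0,s2,s3,s4,s5,s6,s10,s11} | {s7,s8}.
On input 0, block {s0,s2,s3,s4,s5,s6,s10,s11} splits into {s0,s2,s3,s4,s6,s10,s11} and {s5}.
Split {s0,s2,s3,s4,s6,s10,s11} by δ(·,0) → {s0,s2,s3,s6} and {s4,s10,s11}.
Refine {s0,s2,s3,s6} on symbol 1: members go to different blocks, giving {s0,s2} and {s3,s6}.
On input 0, block {s7,s8} splits into {s7} and {s8}.
On input 0, block {s4,s10,s11} splits into {s4,s10} and {s11}.
No further refinement is possible. Final partition (7 blocks): {s0,s2} | {s7} | {s5} | {s4,s10} | {s3,s6} | {s8} | {s11}.
The equivalence class containing s2 is {s0,s2}, of size 2.

2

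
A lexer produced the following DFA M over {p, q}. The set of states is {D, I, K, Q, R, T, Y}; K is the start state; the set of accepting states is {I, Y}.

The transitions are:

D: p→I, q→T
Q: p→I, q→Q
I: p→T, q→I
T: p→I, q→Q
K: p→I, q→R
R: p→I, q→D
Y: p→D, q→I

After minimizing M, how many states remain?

2

Reachable states from the start: {D,I,K,Q,R,T}. Unreachable: {Y} — drop them.
Start with accepting vs non-accepting: {I} | {D,K,Q,R,T}.
The partition is now stable with 2 blocks: {I} | {D,K,Q,R,T}.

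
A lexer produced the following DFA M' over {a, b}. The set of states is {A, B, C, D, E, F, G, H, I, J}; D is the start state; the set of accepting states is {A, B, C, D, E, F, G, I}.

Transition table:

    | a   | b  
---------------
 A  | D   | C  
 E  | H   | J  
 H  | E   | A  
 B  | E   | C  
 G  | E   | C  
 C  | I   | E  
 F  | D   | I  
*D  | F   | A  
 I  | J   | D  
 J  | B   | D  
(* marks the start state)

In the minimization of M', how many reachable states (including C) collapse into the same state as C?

1

Reachable states from the start: {A,B,C,D,E,F,H,I,J}. Unreachable: {G} — drop them.
Start with accepting vs non-accepting: {A,B,C,D,E,F,I} | {H,J}.
On input a, block {A,B,C,D,E,F,I} splits into {A,B,C,D,F} and {E,I}.
Split {A,B,C,D,F} by δ(·,a) → {A,D,F} and {B,C}.
On input b, block {A,D,F} splits into {A} and {D} and {F}.
Refine {H,J} on symbol a: members go to different blocks, giving {H} and {J}.
Refine {E,I} on symbol a: members go to different blocks, giving {E} and {I}.
Split {B,C} by δ(·,a) → {B} and {C}.
The partition is now stable with 9 blocks: {A} | {H} | {E} | {B} | {D} | {F} | {J} | {I} | {C}.
State C belongs to the block {C}, which has 1 states.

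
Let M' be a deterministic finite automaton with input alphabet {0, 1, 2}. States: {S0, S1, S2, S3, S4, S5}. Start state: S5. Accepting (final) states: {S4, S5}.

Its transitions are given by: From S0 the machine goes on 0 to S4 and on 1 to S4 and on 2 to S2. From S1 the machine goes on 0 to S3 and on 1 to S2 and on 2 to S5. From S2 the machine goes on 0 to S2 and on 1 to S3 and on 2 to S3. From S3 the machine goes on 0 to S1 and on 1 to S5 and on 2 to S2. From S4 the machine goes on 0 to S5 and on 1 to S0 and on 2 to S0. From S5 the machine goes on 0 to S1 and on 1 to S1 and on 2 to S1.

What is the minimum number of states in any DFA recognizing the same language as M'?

States {S0,S4} cannot be reached from the start state, so discard them.
Initial partition by acceptance: {S5} | {S1,S2,S3}.
Split {S1,S2,S3} by δ(·,1) → {S1,S2} and {S3}.
Refine {S1,S2} on symbol 0: members go to different blocks, giving {S1} and {S2}.
No further refinement is possible. Final partition (4 blocks): {S5} | {S1} | {S3} | {S2}.

4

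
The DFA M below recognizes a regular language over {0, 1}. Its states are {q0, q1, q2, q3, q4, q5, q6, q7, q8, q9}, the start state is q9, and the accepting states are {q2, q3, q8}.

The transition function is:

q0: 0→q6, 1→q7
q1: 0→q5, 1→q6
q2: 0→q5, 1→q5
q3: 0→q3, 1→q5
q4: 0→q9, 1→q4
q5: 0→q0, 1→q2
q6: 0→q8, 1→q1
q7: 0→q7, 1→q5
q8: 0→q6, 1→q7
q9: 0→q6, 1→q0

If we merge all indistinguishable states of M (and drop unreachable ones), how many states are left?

States {q3,q4} cannot be reached from the start state, so discard them.
Start with accepting vs non-accepting: {q2,q8} | {q0,q1,q5,q6,q7,q9}.
Split {q0,q1,q5,q6,q7,q9} by δ(·,0) → {q0,q1,q5,q7,q9} and {q6}.
Refine {q2,q8} on symbol 0: members go to different blocks, giving {q2} and {q8}.
On input 0, block {q0,q1,q5,q7,q9} splits into {q1,q5,q7} and {q0,q9}.
On input 0, block {q1,q5,q7} splits into {q1,q7} and {q5}.
On input 0, block {q1,q7} splits into {q1} and {q7}.
On input 1, block {q0,q9} splits into {q0} and {q9}.
No further refinement is possible. Final partition (8 blocks): {q2} | {q1} | {q6} | {q8} | {q0} | {q5} | {q7} | {q9}.

8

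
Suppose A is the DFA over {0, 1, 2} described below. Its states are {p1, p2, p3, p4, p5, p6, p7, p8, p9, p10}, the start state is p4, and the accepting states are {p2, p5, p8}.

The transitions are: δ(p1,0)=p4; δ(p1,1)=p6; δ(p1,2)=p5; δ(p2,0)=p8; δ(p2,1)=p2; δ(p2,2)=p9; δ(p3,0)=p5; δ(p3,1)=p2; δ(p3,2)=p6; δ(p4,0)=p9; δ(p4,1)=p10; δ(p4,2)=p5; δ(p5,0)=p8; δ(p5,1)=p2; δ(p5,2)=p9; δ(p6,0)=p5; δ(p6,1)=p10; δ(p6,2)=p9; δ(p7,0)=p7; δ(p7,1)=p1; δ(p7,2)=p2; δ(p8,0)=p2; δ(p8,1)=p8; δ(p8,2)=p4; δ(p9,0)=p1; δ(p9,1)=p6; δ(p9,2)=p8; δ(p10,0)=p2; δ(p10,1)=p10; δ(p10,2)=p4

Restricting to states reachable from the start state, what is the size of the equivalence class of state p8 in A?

3

First remove the unreachable states {p3,p7}; 8 states remain.
P0 = {p2,p5,p8} | {p1,p4,p6,p9,p10}.
On input 0, block {p1,p4,p6,p9,p10} splits into {p1,p4,p9} and {p6,p10}.
Stable partition: {p2,p5,p8} | {p1,p4,p9} | {p6,p10} — 3 equivalence classes.
The equivalence class containing p8 is {p2,p5,p8}, of size 3.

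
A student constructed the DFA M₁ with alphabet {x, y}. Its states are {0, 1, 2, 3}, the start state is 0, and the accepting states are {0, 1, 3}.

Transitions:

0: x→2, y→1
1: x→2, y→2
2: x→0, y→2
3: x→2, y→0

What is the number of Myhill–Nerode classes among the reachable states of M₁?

First remove the unreachable states {3}; 3 states remain.
P0 = {0,1} | {2}.
Refine {0,1} on symbol y: members go to different blocks, giving {0} and {1}.
Stable partition: {0} | {2} | {1} — 3 equivalence classes.

3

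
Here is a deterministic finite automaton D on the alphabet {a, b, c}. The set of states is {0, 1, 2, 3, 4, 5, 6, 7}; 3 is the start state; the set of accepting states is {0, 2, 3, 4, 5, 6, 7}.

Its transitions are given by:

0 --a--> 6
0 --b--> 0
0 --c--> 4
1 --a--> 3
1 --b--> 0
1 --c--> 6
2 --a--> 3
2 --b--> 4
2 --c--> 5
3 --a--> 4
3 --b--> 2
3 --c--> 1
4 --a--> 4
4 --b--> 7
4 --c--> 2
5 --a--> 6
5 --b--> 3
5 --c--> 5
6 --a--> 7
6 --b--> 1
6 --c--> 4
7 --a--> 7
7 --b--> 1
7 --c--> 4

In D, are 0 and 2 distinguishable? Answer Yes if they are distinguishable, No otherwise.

All states are reachable from the start state.
P0 = {0,2,3,4,5,6,7} | {1}.
Split {0,2,3,4,5,6,7} by δ(·,b) → {0,2,3,4,5} and {6,7}.
Split {0,2,3,4,5} by δ(·,a) → {2,3,4} and {0,5}.
Split {2,3,4} by δ(·,b) → {2,3} and {4}.
On input a, block {2,3} splits into {2} and {3}.
Split {0,5} by δ(·,b) → {0} and {5}.
No further refinement is possible. Final partition (7 blocks): {2} | {1} | {6,7} | {0} | {4} | {3} | {5}.
0 and 2 end up in different blocks, so they are distinguishable. For instance, the string 'ab' is accepted from only 2.

Yes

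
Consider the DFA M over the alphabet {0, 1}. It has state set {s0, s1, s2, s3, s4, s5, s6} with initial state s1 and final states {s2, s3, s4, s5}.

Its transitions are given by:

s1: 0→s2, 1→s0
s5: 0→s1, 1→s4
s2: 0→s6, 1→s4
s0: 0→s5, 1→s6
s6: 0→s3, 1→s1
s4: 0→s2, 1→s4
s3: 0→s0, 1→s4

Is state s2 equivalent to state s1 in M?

All states are reachable from the start state.
P0 = {s2,s3,s4,s5} | {s0,s1,s6}.
On input 0, block {s2,s3,s4,s5} splits into {s2,s3,s5} and {s4}.
The partition is now stable with 3 blocks: {s2,s3,s5} | {s0,s1,s6} | {s4}.
s2 and s1 end up in different blocks, so they are distinguishable. For instance, the string 'ε' is accepted from only s2.

No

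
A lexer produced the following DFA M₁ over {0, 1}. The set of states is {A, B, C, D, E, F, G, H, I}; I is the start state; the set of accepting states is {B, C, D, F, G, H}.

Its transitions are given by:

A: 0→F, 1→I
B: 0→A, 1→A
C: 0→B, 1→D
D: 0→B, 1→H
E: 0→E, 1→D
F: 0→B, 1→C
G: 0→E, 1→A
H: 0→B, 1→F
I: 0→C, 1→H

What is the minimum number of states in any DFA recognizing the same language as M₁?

4

Reachable states from the start: {A,B,C,D,F,H,I}. Unreachable: {E,G} — drop them.
Start with accepting vs non-accepting: {B,C,D,F,H} | {A,I}.
Split {B,C,D,F,H} by δ(·,0) → {C,D,F,H} and {B}.
Split {A,I} by δ(·,1) → {A} and {I}.
Stable partition: {C,D,F,H} | {A} | {B} | {I} — 4 equivalence classes.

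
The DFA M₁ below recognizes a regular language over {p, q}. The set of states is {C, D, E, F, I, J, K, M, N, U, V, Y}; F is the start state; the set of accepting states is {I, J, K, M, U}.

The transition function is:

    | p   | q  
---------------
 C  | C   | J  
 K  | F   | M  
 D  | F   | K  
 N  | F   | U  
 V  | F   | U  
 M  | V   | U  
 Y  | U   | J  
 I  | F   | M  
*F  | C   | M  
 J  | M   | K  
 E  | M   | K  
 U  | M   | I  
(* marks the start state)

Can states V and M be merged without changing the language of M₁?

Reachable states from the start: {C,F,I,J,K,M,U,V}. Unreachable: {D,E,N,Y} — drop them.
Initial partition by acceptance: {I,J,K,M,U} | {C,F,V}.
Split {I,J,K,M,U} by δ(·,p) → {I,K,M} and {J,U}.
Split {I,K,M} by δ(·,q) → {I,K} and {M}.
On input q, block {C,F,V} splits into {C,V} and {F}.
On input p, block {C,V} splits into {V} and {C}.
The partition is now stable with 6 blocks: {I,K} | {V} | {J,U} | {M} | {F} | {C}.
V and M end up in different blocks, so they are distinguishable. For instance, the string 'ε' is accepted from only M.

No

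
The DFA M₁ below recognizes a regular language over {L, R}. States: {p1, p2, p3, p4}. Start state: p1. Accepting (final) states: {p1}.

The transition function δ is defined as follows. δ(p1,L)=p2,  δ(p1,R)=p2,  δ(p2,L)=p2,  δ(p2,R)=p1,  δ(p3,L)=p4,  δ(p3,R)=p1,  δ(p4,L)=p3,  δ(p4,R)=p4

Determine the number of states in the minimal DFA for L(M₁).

2

Reachable states from the start: {p1,p2}. Unreachable: {p3,p4} — drop them.
Initial partition by acceptance: {p1} | {p2}.
Stable partition: {p1} | {p2} — 2 equivalence classes.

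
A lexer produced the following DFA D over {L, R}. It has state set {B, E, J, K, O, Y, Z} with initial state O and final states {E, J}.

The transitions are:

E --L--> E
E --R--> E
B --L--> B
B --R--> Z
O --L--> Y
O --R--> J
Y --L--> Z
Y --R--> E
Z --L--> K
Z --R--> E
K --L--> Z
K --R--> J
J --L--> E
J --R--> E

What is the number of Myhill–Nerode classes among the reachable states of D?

First remove the unreachable states {B}; 6 states remain.
Start with accepting vs non-accepting: {E,J} | {K,O,Y,Z}.
No further refinement is possible. Final partition (2 blocks): {E,J} | {K,O,Y,Z}.

2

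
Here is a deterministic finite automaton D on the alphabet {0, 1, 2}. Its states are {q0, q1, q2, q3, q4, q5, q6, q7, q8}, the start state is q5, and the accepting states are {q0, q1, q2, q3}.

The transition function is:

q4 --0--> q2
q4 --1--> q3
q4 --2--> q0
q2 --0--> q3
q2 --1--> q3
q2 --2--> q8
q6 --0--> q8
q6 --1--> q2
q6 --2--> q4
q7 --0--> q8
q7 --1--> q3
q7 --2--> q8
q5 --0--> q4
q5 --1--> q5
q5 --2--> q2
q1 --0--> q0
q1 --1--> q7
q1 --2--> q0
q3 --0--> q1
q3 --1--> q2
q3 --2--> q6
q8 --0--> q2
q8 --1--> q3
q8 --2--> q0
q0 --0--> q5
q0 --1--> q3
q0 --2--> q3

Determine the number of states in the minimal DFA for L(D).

8

All states are reachable from the start state.
Start with accepting vs non-accepting: {q0,q1,q2,q3} | {q4,q5,q6,q7,q8}.
On input 0, block {q0,q1,q2,q3} splits into {q1,q2,q3} and {q0}.
Refine {q1,q2,q3} on symbol 0: members go to different blocks, giving {q2,q3} and {q1}.
Split {q2,q3} by δ(·,0) → {q2} and {q3}.
Split {q4,q5,q6,q7,q8} by δ(·,0) → {q5,q6,q7} and {q4,q8}.
Split {q5,q6,q7} by δ(·,1) → {q5} and {q6} and {q7}.
No further refinement is possible. Final partition (8 blocks): {q2} | {q5} | {q0} | {q1} | {q3} | {q4,q8} | {q6} | {q7}.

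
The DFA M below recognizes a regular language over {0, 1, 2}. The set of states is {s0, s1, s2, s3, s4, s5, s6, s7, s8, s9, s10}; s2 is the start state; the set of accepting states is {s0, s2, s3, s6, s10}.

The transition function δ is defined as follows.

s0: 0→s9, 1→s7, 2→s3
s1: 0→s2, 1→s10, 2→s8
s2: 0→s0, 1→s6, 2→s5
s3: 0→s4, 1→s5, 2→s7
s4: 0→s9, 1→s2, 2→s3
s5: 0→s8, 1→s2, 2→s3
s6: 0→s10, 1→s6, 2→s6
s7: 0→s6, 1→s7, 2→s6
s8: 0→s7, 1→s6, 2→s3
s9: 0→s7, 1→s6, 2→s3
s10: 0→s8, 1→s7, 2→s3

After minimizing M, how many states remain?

States {s1} cannot be reached from the start state, so discard them.
Initial partition by acceptance: {s0,s2,s3,s6,s10} | {s4,s5,s7,s8,s9}.
Refine {s0,s2,s3,s6,s10} on symbol 0: members go to different blocks, giving {s0,s3,s10} and {s2,s6}.
Split {s0,s3,s10} by δ(·,2) → {s0,s10} and {s3}.
Split {s4,s5,s7,s8,s9} by δ(·,0) → {s4,s5,s8,s9} and {s7}.
Split {s4,s5,s8,s9} by δ(·,0) → {s4,s5} and {s8,s9}.
Refine {s2,s6} on symbol 2: members go to different blocks, giving {s2} and {s6}.
The partition is now stable with 7 blocks: {s0,s10} | {s4,s5} | {s2} | {s3} | {s7} | {s8,s9} | {s6}.

7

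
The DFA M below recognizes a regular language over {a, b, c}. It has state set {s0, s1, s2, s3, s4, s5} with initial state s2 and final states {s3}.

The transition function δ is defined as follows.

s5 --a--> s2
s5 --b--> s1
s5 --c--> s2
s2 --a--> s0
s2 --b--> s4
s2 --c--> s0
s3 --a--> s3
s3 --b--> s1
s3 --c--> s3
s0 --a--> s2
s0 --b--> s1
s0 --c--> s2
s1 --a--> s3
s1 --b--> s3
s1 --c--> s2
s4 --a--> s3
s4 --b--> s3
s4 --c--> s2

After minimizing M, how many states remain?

Reachable states from the start: {s0,s1,s2,s3,s4}. Unreachable: {s5} — drop them.
Start with accepting vs non-accepting: {s3} | {s0,s1,s2,s4}.
On input a, block {s0,s1,s2,s4} splits into {s0,s2} and {s1,s4}.
The partition is now stable with 3 blocks: {s3} | {s0,s2} | {s1,s4}.

3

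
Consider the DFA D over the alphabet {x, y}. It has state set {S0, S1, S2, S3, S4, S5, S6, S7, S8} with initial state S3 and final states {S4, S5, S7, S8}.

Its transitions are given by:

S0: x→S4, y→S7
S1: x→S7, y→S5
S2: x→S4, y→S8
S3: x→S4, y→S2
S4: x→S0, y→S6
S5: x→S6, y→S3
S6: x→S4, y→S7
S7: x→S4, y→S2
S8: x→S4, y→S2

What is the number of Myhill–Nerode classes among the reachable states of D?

States {S1,S5} cannot be reached from the start state, so discard them.
Initial partition by acceptance: {S4,S7,S8} | {S0,S2,S3,S6}.
On input x, block {S4,S7,S8} splits into {S7,S8} and {S4}.
Split {S0,S2,S3,S6} by δ(·,y) → {S0,S2,S6} and {S3}.
No further refinement is possible. Final partition (4 blocks): {S7,S8} | {S0,S2,S6} | {S4} | {S3}.

4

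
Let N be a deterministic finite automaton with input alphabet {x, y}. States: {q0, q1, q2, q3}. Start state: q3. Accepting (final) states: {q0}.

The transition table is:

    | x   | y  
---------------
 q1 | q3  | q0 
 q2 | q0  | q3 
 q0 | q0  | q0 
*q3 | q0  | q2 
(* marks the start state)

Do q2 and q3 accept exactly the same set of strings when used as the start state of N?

Yes

First remove the unreachable states {q1}; 3 states remain.
P0 = {q0} | {q2,q3}.
The partition is now stable with 2 blocks: {q0} | {q2,q3}.
q2 and q3 lie in the same block of the stable partition, so they are equivalent — no string distinguishes them.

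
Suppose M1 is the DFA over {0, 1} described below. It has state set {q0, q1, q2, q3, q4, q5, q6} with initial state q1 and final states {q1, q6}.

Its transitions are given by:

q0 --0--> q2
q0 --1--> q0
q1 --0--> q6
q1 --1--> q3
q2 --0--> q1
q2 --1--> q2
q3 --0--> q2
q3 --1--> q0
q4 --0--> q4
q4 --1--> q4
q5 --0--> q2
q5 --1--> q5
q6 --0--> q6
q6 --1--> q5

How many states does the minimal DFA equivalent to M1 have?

States {q4} cannot be reached from the start state, so discard them.
Start with accepting vs non-accepting: {q1,q6} | {q0,q2,q3,q5}.
Split {q0,q2,q3,q5} by δ(·,0) → {q0,q3,q5} and {q2}.
Stable partition: {q1,q6} | {q0,q3,q5} | {q2} — 3 equivalence classes.

3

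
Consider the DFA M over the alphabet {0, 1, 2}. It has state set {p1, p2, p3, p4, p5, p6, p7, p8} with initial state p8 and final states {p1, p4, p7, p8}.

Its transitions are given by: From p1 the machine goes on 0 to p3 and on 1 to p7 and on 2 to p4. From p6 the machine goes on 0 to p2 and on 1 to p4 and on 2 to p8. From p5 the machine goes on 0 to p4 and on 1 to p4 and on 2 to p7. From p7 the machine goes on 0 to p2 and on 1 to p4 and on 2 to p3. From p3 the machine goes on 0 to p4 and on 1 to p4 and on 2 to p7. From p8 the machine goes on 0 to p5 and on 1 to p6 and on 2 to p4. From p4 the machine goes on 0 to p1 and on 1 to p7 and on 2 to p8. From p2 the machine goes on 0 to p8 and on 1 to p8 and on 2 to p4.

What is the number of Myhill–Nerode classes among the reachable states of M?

7

Initial partition by acceptance: {p1,p4,p7,p8} | {p2,p3,p5,p6}.
Split {p1,p4,p7,p8} by δ(·,0) → {p1,p7,p8} and {p4}.
Split {p1,p7,p8} by δ(·,1) → {p1} and {p7} and {p8}.
On input 0, block {p2,p3,p5,p6} splits into {p3,p5} and {p2} and {p6}.
No further refinement is possible. Final partition (7 blocks): {p1} | {p3,p5} | {p4} | {p7} | {p8} | {p2} | {p6}.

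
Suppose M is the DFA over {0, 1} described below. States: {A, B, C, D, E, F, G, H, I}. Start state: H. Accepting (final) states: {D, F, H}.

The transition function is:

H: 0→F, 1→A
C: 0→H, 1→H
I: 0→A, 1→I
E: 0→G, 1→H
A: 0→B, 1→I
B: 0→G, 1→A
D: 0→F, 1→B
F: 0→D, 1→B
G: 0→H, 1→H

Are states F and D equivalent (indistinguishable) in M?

States {C,E} cannot be reached from the start state, so discard them.
Initial partition by acceptance: {D,F,H} | {A,B,G,I}.
On input 0, block {A,B,G,I} splits into {A,B,I} and {G}.
Split {A,B,I} by δ(·,0) → {A,I} and {B}.
Split {D,F,H} by δ(·,1) → {D,F} and {H}.
Split {A,I} by δ(·,0) → {A} and {I}.
No further refinement is possible. Final partition (6 blocks): {D,F} | {A} | {G} | {B} | {H} | {I}.
F and D lie in the same block of the stable partition, so they are equivalent — no string distinguishes them.

Yes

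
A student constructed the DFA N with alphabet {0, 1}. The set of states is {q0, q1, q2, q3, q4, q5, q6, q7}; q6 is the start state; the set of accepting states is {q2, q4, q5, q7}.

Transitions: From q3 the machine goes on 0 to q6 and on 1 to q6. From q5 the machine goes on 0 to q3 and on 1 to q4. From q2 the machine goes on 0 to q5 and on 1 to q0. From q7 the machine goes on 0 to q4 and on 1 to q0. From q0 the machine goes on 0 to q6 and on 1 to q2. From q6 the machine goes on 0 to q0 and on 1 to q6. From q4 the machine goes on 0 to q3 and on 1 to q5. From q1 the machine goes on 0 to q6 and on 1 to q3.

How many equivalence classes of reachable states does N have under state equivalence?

5

States {q1,q7} cannot be reached from the start state, so discard them.
P0 = {q2,q4,q5} | {q0,q3,q6}.
Refine {q2,q4,q5} on symbol 0: members go to different blocks, giving {q4,q5} and {q2}.
On input 1, block {q0,q3,q6} splits into {q3,q6} and {q0}.
Refine {q3,q6} on symbol 0: members go to different blocks, giving {q3} and {q6}.
No further refinement is possible. Final partition (5 blocks): {q4,q5} | {q3} | {q2} | {q0} | {q6}.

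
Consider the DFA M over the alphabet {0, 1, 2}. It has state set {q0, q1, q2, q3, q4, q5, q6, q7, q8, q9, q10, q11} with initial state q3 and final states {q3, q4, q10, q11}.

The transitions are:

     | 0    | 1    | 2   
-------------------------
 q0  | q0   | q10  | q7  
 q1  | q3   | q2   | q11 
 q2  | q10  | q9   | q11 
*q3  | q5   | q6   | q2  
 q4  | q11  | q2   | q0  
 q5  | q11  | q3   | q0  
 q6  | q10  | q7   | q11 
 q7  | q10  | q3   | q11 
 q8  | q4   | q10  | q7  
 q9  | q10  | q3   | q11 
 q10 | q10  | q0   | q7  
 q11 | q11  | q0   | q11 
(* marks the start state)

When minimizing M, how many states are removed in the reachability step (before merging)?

3

BFS from q3 reaches {q0, q2, q3, q5, q6, q7, q9, q10, q11}; the 3 state(s) q1, q4, q8 are never visited.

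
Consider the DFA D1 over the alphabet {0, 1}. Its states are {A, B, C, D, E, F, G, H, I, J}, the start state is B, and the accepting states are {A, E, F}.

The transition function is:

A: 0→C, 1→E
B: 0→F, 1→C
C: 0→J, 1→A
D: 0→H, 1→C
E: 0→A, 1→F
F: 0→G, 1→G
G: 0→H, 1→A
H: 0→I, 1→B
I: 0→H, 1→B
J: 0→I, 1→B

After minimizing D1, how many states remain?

First remove the unreachable states {D}; 9 states remain.
Initial partition by acceptance: {A,E,F} | {B,C,G,H,I,J}.
Refine {A,E,F} on symbol 0: members go to different blocks, giving {A,F} and {E}.
On input 1, block {A,F} splits into {A} and {F}.
On input 0, block {B,C,G,H,I,J} splits into {C,G,H,I,J} and {B}.
Split {C,G,H,I,J} by δ(·,1) → {H,I,J} and {C,G}.
No further refinement is possible. Final partition (6 blocks): {A} | {H,I,J} | {E} | {F} | {B} | {C,G}.

6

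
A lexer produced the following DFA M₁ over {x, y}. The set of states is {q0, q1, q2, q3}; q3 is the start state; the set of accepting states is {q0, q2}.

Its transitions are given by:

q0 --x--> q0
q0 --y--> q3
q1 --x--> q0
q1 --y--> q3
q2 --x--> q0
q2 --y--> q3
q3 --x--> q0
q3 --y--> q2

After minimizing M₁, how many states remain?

2

States {q1} cannot be reached from the start state, so discard them.
P0 = {q0,q2} | {q3}.
The partition is now stable with 2 blocks: {q0,q2} | {q3}.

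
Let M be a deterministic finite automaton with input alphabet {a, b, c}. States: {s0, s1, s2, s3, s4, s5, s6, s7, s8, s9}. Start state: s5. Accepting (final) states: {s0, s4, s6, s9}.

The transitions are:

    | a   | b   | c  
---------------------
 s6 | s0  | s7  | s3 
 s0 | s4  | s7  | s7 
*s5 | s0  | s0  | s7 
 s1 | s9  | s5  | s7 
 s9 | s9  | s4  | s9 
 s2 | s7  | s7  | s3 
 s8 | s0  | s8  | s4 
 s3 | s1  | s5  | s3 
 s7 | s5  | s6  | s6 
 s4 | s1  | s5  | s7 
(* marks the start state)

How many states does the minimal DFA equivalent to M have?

First remove the unreachable states {s2,s8}; 8 states remain.
P0 = {s0,s4,s6,s9} | {s1,s3,s5,s7}.
Split {s0,s4,s6,s9} by δ(·,a) → {s0,s6,s9} and {s4}.
Refine {s0,s6,s9} on symbol a: members go to different blocks, giving {s6,s9} and {s0}.
Refine {s6,s9} on symbol a: members go to different blocks, giving {s6} and {s9}.
Refine {s1,s3,s5,s7} on symbol a: members go to different blocks, giving {s3,s7} and {s1} and {s5}.
Split {s3,s7} by δ(·,a) → {s3} and {s7}.
Stable partition: {s6} | {s3} | {s4} | {s0} | {s9} | {s1} | {s5} | {s7} — 8 equivalence classes.

8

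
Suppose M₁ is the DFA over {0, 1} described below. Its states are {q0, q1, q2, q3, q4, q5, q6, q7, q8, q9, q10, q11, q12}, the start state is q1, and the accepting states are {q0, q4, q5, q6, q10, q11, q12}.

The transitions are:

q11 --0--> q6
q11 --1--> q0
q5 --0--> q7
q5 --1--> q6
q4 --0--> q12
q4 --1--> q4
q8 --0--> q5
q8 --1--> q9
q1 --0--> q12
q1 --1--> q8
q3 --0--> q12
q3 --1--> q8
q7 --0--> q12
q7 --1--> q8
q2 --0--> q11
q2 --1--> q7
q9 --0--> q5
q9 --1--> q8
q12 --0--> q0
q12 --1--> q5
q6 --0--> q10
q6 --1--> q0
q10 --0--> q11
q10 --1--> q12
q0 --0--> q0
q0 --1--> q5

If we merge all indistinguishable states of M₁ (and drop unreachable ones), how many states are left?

5

Reachable states from the start: {q0,q1,q5,q6,q7,q8,q9,q10,q11,q12}. Unreachable: {q2,q3,q4} — drop them.
Start with accepting vs non-accepting: {q0,q5,q6,q10,q11,q12} | {q1,q7,q8,q9}.
Refine {q0,q5,q6,q10,q11,q12} on symbol 0: members go to different blocks, giving {q0,q6,q10,q11,q12} and {q5}.
Split {q0,q6,q10,q11,q12} by δ(·,1) → {q6,q10,q11} and {q0,q12}.
Refine {q1,q7,q8,q9} on symbol 0: members go to different blocks, giving {q1,q7} and {q8,q9}.
Stable partition: {q6,q10,q11} | {q1,q7} | {q5} | {q0,q12} | {q8,q9} — 5 equivalence classes.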